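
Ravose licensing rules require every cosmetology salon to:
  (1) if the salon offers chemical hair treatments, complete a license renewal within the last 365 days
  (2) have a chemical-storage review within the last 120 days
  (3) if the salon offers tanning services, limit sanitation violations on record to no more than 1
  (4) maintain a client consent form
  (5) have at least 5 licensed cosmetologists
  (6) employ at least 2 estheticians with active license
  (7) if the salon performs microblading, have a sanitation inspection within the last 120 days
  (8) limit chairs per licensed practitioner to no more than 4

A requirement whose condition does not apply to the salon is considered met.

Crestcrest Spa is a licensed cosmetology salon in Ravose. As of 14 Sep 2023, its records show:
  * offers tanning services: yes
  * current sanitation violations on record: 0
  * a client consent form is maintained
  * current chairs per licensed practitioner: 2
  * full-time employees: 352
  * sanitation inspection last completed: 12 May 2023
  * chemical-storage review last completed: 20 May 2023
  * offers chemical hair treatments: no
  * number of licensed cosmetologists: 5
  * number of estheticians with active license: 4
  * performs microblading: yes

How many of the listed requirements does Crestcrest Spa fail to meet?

1

1. condition 'offers chemical hair treatments' does not hold → requirement n/a → met
2. chemical-storage review 117 days ago vs limit 120 → met
3. condition 'offers tanning services' holds; sanitation violations on record 0 ≤ 1 → met
4. client consent form present → met
5. licensed cosmetologists 5 ≥ 5 → met
6. estheticians with active license 4 ≥ 2 → met
7. condition 'performs microblading' holds; sanitation inspection 125 days ago vs limit 120 → not met
8. chairs per licensed practitioner 2 ≤ 4 → met
Not met: 1 of 8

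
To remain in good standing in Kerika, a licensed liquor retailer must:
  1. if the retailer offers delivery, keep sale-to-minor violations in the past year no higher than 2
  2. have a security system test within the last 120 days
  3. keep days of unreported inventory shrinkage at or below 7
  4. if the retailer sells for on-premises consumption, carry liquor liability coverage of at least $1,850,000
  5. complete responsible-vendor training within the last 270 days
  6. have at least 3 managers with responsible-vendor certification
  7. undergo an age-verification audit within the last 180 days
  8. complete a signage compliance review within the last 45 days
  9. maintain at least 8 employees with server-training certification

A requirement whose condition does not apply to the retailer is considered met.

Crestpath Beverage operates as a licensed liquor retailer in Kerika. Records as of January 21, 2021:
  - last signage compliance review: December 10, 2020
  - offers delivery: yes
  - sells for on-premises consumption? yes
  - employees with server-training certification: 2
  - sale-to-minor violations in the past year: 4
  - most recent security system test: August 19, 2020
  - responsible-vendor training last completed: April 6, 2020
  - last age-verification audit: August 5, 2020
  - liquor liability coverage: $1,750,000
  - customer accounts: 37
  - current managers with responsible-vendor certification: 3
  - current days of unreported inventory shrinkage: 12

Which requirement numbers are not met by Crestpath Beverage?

1, 2, 3, 4, 5, 9

1. condition 'offers delivery' holds; sale-to-minor violations in the past year 4 > 2 → not met
2. security system test 155 days ago vs limit 120 → not met
3. days of unreported inventory shrinkage 12 > 7 → not met
4. condition 'sells for on-premises consumption' holds; liquor liability coverage $1,750,000 < $1,850,000 → not met
5. responsible-vendor training 290 days ago vs limit 270 → not met
6. managers with responsible-vendor certification 3 ≥ 3 → met
7. age-verification audit 169 days ago vs limit 180 → met
8. signage compliance review 42 days ago vs limit 45 → met
9. employees with server-training certification 2 < 8 → not met
Not met: 1, 2, 3, 4, 5, 9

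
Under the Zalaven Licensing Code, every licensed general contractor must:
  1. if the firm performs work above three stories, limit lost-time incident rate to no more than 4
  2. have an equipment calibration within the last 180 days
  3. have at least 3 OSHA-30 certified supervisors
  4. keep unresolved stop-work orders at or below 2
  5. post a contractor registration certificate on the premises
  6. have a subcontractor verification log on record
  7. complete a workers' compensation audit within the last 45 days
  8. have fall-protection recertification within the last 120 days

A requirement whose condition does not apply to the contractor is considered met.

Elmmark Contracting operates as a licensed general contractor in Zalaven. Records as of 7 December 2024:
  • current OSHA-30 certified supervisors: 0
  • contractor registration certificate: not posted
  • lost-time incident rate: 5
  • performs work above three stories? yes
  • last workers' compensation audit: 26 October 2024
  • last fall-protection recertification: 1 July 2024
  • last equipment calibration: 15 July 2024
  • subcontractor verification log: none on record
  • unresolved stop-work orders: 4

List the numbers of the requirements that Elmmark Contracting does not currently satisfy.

1. condition 'performs work above three stories' holds; lost-time incident rate 5 > 4 → not met
2. equipment calibration 145 days ago vs limit 180 → met
3. OSHA-30 certified supervisors 0 < 3 → not met
4. unresolved stop-work orders 4 > 2 → not met
5. contractor registration certificate absent → not met
6. subcontractor verification log absent → not met
7. workers' compensation audit 42 days ago vs limit 45 → met
8. fall-protection recertification 159 days ago vs limit 120 → not met
Not met: 1, 3, 4, 5, 6, 8

1, 3, 4, 5, 6, 8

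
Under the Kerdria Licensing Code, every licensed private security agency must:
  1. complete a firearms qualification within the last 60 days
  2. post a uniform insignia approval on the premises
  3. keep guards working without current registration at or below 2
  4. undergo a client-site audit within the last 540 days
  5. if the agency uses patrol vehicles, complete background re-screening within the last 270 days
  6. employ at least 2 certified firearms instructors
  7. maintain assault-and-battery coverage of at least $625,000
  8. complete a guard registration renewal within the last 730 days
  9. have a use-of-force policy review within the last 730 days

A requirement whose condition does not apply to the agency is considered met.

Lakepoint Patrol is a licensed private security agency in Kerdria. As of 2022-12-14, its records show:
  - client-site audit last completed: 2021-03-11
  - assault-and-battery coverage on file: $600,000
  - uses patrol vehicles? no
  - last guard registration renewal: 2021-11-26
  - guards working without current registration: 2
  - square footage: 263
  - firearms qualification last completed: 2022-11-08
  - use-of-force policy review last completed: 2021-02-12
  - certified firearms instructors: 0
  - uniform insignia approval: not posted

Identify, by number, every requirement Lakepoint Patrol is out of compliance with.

2, 4, 6, 7

1. firearms qualification 36 days ago vs limit 60 → met
2. uniform insignia approval absent → not met
3. guards working without current registration 2 ≤ 2 → met
4. client-site audit 643 days ago vs limit 540 → not met
5. condition 'uses patrol vehicles' does not hold → requirement n/a → met
6. certified firearms instructors 0 < 2 → not met
7. assault-and-battery coverage $600,000 < $625,000 → not met
8. guard registration renewal 383 days ago vs limit 730 → met
9. use-of-force policy review 670 days ago vs limit 730 → met
Not met: 2, 4, 6, 7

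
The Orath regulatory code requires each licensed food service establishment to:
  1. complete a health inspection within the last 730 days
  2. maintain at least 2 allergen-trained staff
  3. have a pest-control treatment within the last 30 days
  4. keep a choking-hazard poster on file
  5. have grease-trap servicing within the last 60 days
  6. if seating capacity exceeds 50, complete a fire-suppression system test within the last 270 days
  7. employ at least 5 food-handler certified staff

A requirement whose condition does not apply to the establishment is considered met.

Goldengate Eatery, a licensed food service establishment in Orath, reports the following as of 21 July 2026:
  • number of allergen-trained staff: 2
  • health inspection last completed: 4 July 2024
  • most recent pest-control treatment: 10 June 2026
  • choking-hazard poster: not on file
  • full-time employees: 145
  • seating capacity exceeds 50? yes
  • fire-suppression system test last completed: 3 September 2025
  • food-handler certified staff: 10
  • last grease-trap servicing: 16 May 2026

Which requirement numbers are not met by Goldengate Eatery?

1. health inspection 747 days ago vs limit 730 → not met
2. allergen-trained staff 2 ≥ 2 → met
3. pest-control treatment 41 days ago vs limit 30 → not met
4. choking-hazard poster absent → not met
5. grease-trap servicing 66 days ago vs limit 60 → not met
6. condition 'seating capacity exceeds 50' holds; fire-suppression system test 321 days ago vs limit 270 → not met
7. food-handler certified staff 10 ≥ 5 → met
Not met: 1, 3, 4, 5, 6

1, 3, 4, 5, 6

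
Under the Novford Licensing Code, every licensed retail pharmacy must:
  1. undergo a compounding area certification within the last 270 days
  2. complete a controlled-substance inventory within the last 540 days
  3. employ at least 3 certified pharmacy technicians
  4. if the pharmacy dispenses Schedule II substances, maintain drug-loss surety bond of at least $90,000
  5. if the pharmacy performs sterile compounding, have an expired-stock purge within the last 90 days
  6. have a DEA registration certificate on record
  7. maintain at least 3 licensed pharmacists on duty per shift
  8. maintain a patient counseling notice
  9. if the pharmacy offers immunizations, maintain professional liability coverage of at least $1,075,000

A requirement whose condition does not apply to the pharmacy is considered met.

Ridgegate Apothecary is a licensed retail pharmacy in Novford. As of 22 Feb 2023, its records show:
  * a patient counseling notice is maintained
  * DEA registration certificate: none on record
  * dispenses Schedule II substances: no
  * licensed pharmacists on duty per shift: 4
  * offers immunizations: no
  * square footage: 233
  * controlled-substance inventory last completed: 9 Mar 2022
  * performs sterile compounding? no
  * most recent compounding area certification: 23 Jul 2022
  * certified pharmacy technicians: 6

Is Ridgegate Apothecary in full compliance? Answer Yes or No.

1. compounding area certification 214 days ago vs limit 270 → met
2. controlled-substance inventory 350 days ago vs limit 540 → met
3. certified pharmacy technicians 6 ≥ 3 → met
4. condition 'dispenses Schedule II substances' does not hold → requirement n/a → met
5. condition 'performs sterile compounding' does not hold → requirement n/a → met
6. DEA registration certificate absent → not met
7. licensed pharmacists on duty per shift 4 ≥ 3 → met
8. patient counseling notice present → met
9. condition 'offers immunizations' does not hold → requirement n/a → met
Not met: 6

No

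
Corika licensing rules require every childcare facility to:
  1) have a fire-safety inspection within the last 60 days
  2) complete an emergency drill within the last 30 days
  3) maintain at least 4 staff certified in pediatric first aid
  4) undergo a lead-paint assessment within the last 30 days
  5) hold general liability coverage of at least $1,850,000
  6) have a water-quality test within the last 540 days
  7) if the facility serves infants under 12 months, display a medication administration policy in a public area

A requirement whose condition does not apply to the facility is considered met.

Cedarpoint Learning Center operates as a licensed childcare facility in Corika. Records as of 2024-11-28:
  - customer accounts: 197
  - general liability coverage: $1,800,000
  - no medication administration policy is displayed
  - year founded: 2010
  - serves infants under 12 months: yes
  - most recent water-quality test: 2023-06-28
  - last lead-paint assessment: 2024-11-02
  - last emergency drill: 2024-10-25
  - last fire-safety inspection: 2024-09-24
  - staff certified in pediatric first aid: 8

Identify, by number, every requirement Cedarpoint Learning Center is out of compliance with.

1, 2, 5, 7

1. fire-safety inspection 65 days ago vs limit 60 → not met
2. emergency drill 34 days ago vs limit 30 → not met
3. staff certified in pediatric first aid 8 ≥ 4 → met
4. lead-paint assessment 26 days ago vs limit 30 → met
5. general liability coverage $1,800,000 < $1,850,000 → not met
6. water-quality test 519 days ago vs limit 540 → met
7. condition 'serves infants under 12 months' holds; medication administration policy absent → not met
Not met: 1, 2, 5, 7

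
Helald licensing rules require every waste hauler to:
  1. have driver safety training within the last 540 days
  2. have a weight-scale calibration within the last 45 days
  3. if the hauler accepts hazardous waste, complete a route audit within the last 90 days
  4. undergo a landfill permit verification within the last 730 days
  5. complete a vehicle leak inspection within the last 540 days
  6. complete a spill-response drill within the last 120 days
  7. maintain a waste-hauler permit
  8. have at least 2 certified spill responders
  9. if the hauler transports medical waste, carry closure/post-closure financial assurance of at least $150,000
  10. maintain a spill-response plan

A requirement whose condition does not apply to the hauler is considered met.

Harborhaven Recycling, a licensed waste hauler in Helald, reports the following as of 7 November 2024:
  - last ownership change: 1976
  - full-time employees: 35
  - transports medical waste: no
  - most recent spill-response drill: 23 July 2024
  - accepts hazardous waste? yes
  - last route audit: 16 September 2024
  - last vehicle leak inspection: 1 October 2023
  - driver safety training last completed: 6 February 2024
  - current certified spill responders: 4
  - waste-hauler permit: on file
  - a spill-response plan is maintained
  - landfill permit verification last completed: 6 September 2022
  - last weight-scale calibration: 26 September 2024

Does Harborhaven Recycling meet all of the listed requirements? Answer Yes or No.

No

1. driver safety training 275 days ago vs limit 540 → met
2. weight-scale calibration 42 days ago vs limit 45 → met
3. condition 'accepts hazardous waste' holds; route audit 52 days ago vs limit 90 → met
4. landfill permit verification 793 days ago vs limit 730 → not met
5. vehicle leak inspection 403 days ago vs limit 540 → met
6. spill-response drill 107 days ago vs limit 120 → met
7. waste-hauler permit present → met
8. certified spill responders 4 ≥ 2 → met
9. condition 'transports medical waste' does not hold → requirement n/a → met
10. spill-response plan present → met
Not met: 4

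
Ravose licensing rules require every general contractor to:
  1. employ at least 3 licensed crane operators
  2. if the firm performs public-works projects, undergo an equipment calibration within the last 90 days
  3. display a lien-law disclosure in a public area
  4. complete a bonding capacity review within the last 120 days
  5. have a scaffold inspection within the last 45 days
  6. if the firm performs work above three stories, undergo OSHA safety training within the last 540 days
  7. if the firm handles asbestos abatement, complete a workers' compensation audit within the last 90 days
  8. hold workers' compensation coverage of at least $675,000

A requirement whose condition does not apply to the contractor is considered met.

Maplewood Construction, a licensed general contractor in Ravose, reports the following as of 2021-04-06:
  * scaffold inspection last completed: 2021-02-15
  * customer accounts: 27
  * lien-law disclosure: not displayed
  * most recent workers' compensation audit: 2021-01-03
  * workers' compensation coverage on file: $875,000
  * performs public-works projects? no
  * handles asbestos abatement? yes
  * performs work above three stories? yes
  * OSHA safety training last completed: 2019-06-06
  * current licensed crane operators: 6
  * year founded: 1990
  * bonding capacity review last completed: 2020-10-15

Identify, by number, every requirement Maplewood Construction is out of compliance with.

1. licensed crane operators 6 ≥ 3 → met
2. condition 'performs public-works projects' does not hold → requirement n/a → met
3. lien-law disclosure absent → not met
4. bonding capacity review 173 days ago vs limit 120 → not met
5. scaffold inspection 50 days ago vs limit 45 → not met
6. condition 'performs work above three stories' holds; OSHA safety training 670 days ago vs limit 540 → not met
7. condition 'handles asbestos abatement' holds; workers' compensation audit 93 days ago vs limit 90 → not met
8. workers' compensation coverage $875,000 ≥ $675,000 → met
Not met: 3, 4, 5, 6, 7

3, 4, 5, 6, 7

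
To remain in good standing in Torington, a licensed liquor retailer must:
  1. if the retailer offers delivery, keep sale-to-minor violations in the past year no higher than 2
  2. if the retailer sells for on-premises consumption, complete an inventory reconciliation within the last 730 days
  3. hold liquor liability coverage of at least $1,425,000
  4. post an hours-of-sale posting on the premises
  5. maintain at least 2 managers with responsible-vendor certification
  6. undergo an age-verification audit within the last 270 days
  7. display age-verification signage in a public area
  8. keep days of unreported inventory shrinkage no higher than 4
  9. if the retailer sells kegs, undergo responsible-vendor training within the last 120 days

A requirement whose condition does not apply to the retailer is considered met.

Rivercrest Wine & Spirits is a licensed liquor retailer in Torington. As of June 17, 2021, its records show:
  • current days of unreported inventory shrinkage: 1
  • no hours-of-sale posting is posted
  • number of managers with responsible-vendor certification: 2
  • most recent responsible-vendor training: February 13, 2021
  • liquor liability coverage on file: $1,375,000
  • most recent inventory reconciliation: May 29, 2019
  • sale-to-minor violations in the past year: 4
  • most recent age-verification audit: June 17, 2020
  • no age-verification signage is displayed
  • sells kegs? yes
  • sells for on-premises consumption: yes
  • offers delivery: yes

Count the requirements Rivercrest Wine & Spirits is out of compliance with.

7

1. condition 'offers delivery' holds; sale-to-minor violations in the past year 4 > 2 → not met
2. condition 'sells for on-premises consumption' holds; inventory reconciliation 750 days ago vs limit 730 → not met
3. liquor liability coverage $1,375,000 < $1,425,000 → not met
4. hours-of-sale posting absent → not met
5. managers with responsible-vendor certification 2 ≥ 2 → met
6. age-verification audit 365 days ago vs limit 270 → not met
7. age-verification signage absent → not met
8. days of unreported inventory shrinkage 1 ≤ 4 → met
9. condition 'sells kegs' holds; responsible-vendor training 124 days ago vs limit 120 → not met
Not met: 7 of 9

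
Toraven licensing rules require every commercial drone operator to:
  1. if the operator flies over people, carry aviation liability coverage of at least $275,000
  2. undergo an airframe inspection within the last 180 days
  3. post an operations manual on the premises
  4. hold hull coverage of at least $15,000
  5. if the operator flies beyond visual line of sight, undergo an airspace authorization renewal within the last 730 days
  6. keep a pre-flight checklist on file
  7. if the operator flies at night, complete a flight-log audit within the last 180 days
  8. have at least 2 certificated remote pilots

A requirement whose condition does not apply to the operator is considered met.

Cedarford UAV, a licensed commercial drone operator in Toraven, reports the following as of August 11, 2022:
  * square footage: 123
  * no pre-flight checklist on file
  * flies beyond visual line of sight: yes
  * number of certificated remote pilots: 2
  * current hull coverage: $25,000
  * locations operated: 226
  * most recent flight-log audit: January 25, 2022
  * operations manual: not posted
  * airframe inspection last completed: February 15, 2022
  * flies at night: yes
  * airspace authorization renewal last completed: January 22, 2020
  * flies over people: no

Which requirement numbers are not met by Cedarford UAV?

3, 5, 6, 7

1. condition 'flies over people' does not hold → requirement n/a → met
2. airframe inspection 177 days ago vs limit 180 → met
3. operations manual absent → not met
4. hull coverage $25,000 ≥ $15,000 → met
5. condition 'flies beyond visual line of sight' holds; airspace authorization renewal 932 days ago vs limit 730 → not met
6. pre-flight checklist absent → not met
7. condition 'flies at night' holds; flight-log audit 198 days ago vs limit 180 → not met
8. certificated remote pilots 2 ≥ 2 → met
Not met: 3, 5, 6, 7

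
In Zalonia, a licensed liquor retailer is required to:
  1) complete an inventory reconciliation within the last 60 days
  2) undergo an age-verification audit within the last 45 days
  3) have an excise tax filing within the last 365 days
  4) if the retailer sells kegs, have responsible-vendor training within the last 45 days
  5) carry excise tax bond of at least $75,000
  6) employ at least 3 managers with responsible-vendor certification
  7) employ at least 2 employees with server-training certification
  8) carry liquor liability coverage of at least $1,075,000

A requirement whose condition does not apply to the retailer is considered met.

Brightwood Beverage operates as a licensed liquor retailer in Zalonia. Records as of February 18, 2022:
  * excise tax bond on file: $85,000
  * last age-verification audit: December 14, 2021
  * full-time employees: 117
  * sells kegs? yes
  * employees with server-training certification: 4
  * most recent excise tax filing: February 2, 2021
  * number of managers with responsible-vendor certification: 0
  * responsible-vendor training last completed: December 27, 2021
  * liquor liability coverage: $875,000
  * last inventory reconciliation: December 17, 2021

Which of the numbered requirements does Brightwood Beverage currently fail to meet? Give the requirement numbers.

1, 2, 3, 4, 6, 8

1. inventory reconciliation 63 days ago vs limit 60 → not met
2. age-verification audit 66 days ago vs limit 45 → not met
3. excise tax filing 381 days ago vs limit 365 → not met
4. condition 'sells kegs' holds; responsible-vendor training 53 days ago vs limit 45 → not met
5. excise tax bond $85,000 ≥ $75,000 → met
6. managers with responsible-vendor certification 0 < 3 → not met
7. employees with server-training certification 4 ≥ 2 → met
8. liquor liability coverage $875,000 < $1,075,000 → not met
Not met: 1, 2, 3, 4, 6, 8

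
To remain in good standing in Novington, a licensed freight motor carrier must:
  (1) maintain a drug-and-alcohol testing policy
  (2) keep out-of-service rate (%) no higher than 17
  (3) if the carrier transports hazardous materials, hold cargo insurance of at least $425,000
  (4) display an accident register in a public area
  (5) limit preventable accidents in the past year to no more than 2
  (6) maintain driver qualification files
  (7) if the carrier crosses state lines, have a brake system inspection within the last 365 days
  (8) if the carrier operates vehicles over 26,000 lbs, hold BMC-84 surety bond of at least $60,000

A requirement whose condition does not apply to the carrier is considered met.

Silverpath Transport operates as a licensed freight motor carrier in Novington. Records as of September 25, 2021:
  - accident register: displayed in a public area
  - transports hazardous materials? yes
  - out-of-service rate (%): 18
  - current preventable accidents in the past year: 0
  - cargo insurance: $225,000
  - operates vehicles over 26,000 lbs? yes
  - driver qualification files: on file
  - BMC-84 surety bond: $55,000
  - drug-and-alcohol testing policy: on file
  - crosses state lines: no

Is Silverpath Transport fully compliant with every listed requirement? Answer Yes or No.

1. drug-and-alcohol testing policy present → met
2. out-of-service rate (%) 18 > 17 → not met
3. condition 'transports hazardous materials' holds; cargo insurance $225,000 < $425,000 → not met
4. accident register present → met
5. preventable accidents in the past year 0 ≤ 2 → met
6. driver qualification files present → met
7. condition 'crosses state lines' does not hold → requirement n/a → met
8. condition 'operates vehicles over 26,000 lbs' holds; BMC-84 surety bond $55,000 < $60,000 → not met
Not met: 2, 3, 8

No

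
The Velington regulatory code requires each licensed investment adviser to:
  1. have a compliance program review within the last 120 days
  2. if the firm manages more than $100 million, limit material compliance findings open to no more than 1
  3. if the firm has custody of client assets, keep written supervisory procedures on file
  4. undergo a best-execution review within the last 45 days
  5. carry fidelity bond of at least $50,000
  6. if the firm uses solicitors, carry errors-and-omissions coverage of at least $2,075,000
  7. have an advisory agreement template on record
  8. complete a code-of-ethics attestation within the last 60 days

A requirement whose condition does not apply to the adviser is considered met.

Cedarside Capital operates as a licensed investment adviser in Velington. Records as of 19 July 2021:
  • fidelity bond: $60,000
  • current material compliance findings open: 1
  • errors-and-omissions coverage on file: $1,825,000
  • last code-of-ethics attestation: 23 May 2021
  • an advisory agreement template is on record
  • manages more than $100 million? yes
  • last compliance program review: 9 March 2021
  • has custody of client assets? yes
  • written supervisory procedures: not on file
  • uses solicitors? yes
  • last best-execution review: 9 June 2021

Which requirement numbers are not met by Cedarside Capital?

1, 3, 6

1. compliance program review 132 days ago vs limit 120 → not met
2. condition 'manages more than $100 million' holds; material compliance findings open 1 ≤ 1 → met
3. condition 'has custody of client assets' holds; written supervisory procedures absent → not met
4. best-execution review 40 days ago vs limit 45 → met
5. fidelity bond $60,000 ≥ $50,000 → met
6. condition 'uses solicitors' holds; errors-and-omissions coverage $1,825,000 < $2,075,000 → not met
7. advisory agreement template present → met
8. code-of-ethics attestation 57 days ago vs limit 60 → met
Not met: 1, 3, 6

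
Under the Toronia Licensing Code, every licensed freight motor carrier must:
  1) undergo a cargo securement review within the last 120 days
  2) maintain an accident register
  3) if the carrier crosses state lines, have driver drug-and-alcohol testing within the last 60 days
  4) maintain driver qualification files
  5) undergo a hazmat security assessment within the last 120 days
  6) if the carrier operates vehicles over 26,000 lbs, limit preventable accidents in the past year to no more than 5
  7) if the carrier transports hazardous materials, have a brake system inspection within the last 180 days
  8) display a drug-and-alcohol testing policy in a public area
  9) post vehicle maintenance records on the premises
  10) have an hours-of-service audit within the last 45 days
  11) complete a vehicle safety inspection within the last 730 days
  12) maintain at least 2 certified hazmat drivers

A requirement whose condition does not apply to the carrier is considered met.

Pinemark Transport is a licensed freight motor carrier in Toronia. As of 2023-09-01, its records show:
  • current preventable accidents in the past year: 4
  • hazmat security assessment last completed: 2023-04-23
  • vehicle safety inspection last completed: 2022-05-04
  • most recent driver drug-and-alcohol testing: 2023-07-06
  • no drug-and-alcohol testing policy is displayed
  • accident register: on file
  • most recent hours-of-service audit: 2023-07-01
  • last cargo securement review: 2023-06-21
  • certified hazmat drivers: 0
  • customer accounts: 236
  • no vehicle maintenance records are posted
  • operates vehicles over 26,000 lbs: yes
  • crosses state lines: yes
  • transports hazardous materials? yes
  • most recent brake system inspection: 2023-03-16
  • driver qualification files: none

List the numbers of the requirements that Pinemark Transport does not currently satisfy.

1. cargo securement review 72 days ago vs limit 120 → met
2. accident register present → met
3. condition 'crosses state lines' holds; driver drug-and-alcohol testing 57 days ago vs limit 60 → met
4. driver qualification files absent → not met
5. hazmat security assessment 131 days ago vs limit 120 → not met
6. condition 'operates vehicles over 26,000 lbs' holds; preventable accidents in the past year 4 ≤ 5 → met
7. condition 'transports hazardous materials' holds; brake system inspection 169 days ago vs limit 180 → met
8. drug-and-alcohol testing policy absent → not met
9. vehicle maintenance records absent → not met
10. hours-of-service audit 62 days ago vs limit 45 → not met
11. vehicle safety inspection 485 days ago vs limit 730 → met
12. certified hazmat drivers 0 < 2 → not met
Not met: 4, 5, 8, 9, 10, 12

4, 5, 8, 9, 10, 12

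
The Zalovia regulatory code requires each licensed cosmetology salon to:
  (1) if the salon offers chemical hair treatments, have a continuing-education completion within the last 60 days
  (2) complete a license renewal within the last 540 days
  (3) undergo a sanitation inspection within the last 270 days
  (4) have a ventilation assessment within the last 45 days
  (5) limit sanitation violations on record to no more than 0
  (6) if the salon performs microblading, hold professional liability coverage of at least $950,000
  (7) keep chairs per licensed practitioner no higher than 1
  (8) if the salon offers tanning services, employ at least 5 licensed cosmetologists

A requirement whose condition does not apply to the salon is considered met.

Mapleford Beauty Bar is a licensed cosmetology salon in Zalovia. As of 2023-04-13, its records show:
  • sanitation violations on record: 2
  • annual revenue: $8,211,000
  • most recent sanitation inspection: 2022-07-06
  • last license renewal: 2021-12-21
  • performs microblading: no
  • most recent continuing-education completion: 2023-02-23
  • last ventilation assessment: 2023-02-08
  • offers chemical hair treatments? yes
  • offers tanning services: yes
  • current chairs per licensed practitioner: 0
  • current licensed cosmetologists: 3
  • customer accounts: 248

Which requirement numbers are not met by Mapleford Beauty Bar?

1. condition 'offers chemical hair treatments' holds; continuing-education completion 49 days ago vs limit 60 → met
2. license renewal 478 days ago vs limit 540 → met
3. sanitation inspection 281 days ago vs limit 270 → not met
4. ventilation assessment 64 days ago vs limit 45 → not met
5. sanitation violations on record 2 > 0 → not met
6. condition 'performs microblading' does not hold → requirement n/a → met
7. chairs per licensed practitioner 0 ≤ 1 → met
8. condition 'offers tanning services' holds; licensed cosmetologists 3 < 5 → not met
Not met: 3, 4, 5, 8

3, 4, 5, 8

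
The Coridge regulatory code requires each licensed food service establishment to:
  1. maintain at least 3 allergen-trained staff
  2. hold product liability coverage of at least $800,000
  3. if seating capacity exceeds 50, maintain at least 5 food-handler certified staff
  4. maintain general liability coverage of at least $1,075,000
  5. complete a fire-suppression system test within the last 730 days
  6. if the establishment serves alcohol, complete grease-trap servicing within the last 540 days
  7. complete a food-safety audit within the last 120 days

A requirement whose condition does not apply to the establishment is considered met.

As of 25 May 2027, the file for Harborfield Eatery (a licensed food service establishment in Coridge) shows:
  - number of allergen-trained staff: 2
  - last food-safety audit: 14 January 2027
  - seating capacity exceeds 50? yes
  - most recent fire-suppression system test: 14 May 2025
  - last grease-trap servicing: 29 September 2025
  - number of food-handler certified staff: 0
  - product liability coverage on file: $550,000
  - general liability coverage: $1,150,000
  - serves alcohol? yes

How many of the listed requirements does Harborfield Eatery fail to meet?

1. allergen-trained staff 2 < 3 → not met
2. product liability coverage $550,000 < $800,000 → not met
3. condition 'seating capacity exceeds 50' holds; food-handler certified staff 0 < 5 → not met
4. general liability coverage $1,150,000 ≥ $1,075,000 → met
5. fire-suppression system test 741 days ago vs limit 730 → not met
6. condition 'serves alcohol' holds; grease-trap servicing 603 days ago vs limit 540 → not met
7. food-safety audit 131 days ago vs limit 120 → not met
Not met: 6 of 7

6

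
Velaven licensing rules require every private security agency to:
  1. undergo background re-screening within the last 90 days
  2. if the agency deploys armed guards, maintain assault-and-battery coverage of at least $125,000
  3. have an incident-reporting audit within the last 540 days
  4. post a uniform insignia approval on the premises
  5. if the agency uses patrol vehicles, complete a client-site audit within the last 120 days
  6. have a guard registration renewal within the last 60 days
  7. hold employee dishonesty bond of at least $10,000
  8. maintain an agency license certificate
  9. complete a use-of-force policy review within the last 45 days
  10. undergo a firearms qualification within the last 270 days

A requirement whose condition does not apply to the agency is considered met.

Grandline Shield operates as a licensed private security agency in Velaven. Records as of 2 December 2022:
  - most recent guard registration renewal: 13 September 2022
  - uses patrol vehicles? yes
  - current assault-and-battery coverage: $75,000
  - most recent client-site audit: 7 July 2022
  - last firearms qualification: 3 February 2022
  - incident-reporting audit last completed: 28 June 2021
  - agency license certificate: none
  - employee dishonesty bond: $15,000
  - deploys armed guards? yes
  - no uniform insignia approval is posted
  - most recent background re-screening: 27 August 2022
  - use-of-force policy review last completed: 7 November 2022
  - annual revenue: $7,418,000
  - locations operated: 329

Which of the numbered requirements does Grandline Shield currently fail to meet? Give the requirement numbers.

1, 2, 4, 5, 6, 8, 10

1. background re-screening 97 days ago vs limit 90 → not met
2. condition 'deploys armed guards' holds; assault-and-battery coverage $75,000 < $125,000 → not met
3. incident-reporting audit 522 days ago vs limit 540 → met
4. uniform insignia approval absent → not met
5. condition 'uses patrol vehicles' holds; client-site audit 148 days ago vs limit 120 → not met
6. guard registration renewal 80 days ago vs limit 60 → not met
7. employee dishonesty bond $15,000 ≥ $10,000 → met
8. agency license certificate absent → not met
9. use-of-force policy review 25 days ago vs limit 45 → met
10. firearms qualification 302 days ago vs limit 270 → not met
Not met: 1, 2, 4, 5, 6, 8, 10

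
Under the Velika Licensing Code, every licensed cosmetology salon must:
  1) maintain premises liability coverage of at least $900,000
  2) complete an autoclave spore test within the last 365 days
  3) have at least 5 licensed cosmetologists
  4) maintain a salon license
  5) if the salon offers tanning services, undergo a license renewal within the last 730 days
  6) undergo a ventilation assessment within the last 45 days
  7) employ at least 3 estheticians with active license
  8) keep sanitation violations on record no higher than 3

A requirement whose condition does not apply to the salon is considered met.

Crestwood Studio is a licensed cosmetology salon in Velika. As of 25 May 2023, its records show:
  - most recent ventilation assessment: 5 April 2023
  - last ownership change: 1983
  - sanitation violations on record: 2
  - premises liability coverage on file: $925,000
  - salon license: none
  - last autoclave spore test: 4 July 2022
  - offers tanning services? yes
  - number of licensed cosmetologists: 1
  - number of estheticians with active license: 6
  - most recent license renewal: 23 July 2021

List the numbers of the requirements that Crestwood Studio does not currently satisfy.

3, 4, 6

1. premises liability coverage $925,000 ≥ $900,000 → met
2. autoclave spore test 325 days ago vs limit 365 → met
3. licensed cosmetologists 1 < 5 → not met
4. salon license absent → not met
5. condition 'offers tanning services' holds; license renewal 671 days ago vs limit 730 → met
6. ventilation assessment 50 days ago vs limit 45 → not met
7. estheticians with active license 6 ≥ 3 → met
8. sanitation violations on record 2 ≤ 3 → met
Not met: 3, 4, 6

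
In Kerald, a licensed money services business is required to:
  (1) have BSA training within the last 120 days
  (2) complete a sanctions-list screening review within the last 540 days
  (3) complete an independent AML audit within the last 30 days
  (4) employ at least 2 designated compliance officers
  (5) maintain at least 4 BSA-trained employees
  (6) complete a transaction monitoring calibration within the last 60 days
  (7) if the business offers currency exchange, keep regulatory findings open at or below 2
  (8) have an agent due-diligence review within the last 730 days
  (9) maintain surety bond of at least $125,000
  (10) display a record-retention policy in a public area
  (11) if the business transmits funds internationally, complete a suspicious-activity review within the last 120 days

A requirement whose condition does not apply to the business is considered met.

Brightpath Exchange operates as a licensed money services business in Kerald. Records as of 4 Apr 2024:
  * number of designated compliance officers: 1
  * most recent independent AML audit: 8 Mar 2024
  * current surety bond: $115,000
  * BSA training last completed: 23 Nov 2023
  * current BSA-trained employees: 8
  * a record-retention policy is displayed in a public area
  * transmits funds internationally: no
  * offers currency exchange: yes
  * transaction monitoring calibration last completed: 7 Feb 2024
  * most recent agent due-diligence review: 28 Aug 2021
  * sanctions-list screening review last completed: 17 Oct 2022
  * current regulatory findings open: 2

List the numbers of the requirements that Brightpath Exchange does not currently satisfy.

1. BSA training 133 days ago vs limit 120 → not met
2. sanctions-list screening review 535 days ago vs limit 540 → met
3. independent AML audit 27 days ago vs limit 30 → met
4. designated compliance officers 1 < 2 → not met
5. BSA-trained employees 8 ≥ 4 → met
6. transaction monitoring calibration 57 days ago vs limit 60 → met
7. condition 'offers currency exchange' holds; regulatory findings open 2 ≤ 2 → met
8. agent due-diligence review 950 days ago vs limit 730 → not met
9. surety bond $115,000 < $125,000 → not met
10. record-retention policy present → met
11. condition 'transmits funds internationally' does not hold → requirement n/a → met
Not met: 1, 4, 8, 9

1, 4, 8, 9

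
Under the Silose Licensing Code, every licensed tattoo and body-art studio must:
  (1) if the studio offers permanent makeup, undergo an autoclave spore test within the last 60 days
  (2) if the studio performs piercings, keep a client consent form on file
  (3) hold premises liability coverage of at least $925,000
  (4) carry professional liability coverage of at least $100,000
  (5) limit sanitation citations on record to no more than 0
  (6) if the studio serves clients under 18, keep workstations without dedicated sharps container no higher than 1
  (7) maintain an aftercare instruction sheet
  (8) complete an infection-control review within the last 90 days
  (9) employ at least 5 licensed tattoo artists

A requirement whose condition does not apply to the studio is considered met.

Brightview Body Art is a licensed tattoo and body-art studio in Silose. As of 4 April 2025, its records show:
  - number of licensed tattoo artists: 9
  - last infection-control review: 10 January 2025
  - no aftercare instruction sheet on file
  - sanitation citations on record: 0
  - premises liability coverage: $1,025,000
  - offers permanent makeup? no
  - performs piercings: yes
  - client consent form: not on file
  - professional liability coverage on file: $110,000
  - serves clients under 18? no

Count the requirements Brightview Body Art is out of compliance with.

1. condition 'offers permanent makeup' does not hold → requirement n/a → met
2. condition 'performs piercings' holds; client consent form absent → not met
3. premises liability coverage $1,025,000 ≥ $925,000 → met
4. professional liability coverage $110,000 ≥ $100,000 → met
5. sanitation citations on record 0 ≤ 0 → met
6. condition 'serves clients under 18' does not hold → requirement n/a → met
7. aftercare instruction sheet absent → not met
8. infection-control review 84 days ago vs limit 90 → met
9. licensed tattoo artists 9 ≥ 5 → met
Not met: 2 of 9

2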